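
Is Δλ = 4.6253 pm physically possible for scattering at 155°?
Yes, consistent

Calculate the expected shift for θ = 155°:

Δλ_expected = λ_C(1 - cos(155°))
Δλ_expected = 2.4263 × (1 - cos(155°))
Δλ_expected = 2.4263 × 1.9063
Δλ_expected = 4.6253 pm

Given shift: 4.6253 pm
Expected shift: 4.6253 pm
Difference: 0.0000 pm

The values match. This is consistent with Compton scattering at the stated angle.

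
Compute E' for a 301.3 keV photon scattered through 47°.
253.7257 keV

First convert energy to wavelength:
λ = hc/E, with hc ≈ 1239.842 keV·pm (i.e. 1239.842 eV·nm)

For E = 301.3 keV = 301300 eV:
λ = 1239.842 keV·pm / 301.3 keV
λ = 4.1150 pm

Calculate the Compton shift:
Δλ = λ_C(1 - cos(47°)) = 2.4263 × 0.3180
Δλ = 0.7716 pm

Final wavelength:
λ' = 4.1150 + 0.7716 = 4.8865 pm

Final energy:
E' = hc/λ' = 1239.842 / 4.8865 = 253.7257 keV

(Intermediate values are shown rounded; full precision is carried through to the final answer.)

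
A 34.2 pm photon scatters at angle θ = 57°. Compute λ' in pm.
35.3048 pm

Using the Compton scattering formula:
λ' = λ + Δλ = λ + λ_C(1 - cos θ)

Given:
- Initial wavelength λ = 34.2 pm
- Scattering angle θ = 57°
- Compton wavelength λ_C ≈ 2.4263 pm

Calculate the shift:
Δλ = 2.4263 × (1 - cos(57°))
Δλ = 2.4263 × 0.4554
Δλ = 1.1048 pm

Final wavelength:
λ' = 34.2 + 1.1048 = 35.3048 pm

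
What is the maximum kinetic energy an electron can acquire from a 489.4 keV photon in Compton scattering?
321.5365 keV

Maximum energy transfer occurs at θ = 180° (backscattering).

Initial photon: E₀ = 489.4 keV → λ₀ = 2.5334 pm

Maximum Compton shift (at 180°):
Δλ_max = 2λ_C = 2 × 2.4263 = 4.8526 pm

Final wavelength:
λ' = 2.5334 + 4.8526 = 7.3860 pm

Minimum photon energy (maximum energy to electron):
E'_min = hc/λ' = 167.8635 keV

Maximum electron kinetic energy:
K_max = E₀ - E'_min = 489.4000 - 167.8635 = 321.5365 keV

(Intermediate values are shown rounded; full precision is carried through to the final answer.)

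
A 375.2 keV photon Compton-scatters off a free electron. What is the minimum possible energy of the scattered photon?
151.9954 keV (at θ = 180°)

The scattered photon has minimum energy when its wavelength is maximum, i.e., when the Compton shift Δλ = λ_C(1 − cos θ) is maximum. This occurs at θ = 180° (backscattering), giving Δλ_max = 2λ_C = 4.8526 pm.

Initial wavelength: λ₀ = hc/E₀ = 3.3045 pm
Maximum final wavelength: λ'_max = λ₀ + 2λ_C = 3.3045 + 4.8526 = 8.1571 pm
Minimum final energy: E'_min = hc/λ'_max = 151.9954 keV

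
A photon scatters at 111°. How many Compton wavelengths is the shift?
1.3584 λ_C

The Compton shift formula is:
Δλ = λ_C(1 - cos θ)

Dividing both sides by λ_C:
Δλ/λ_C = 1 - cos θ

For θ = 111°:
Δλ/λ_C = 1 - cos(111°)
Δλ/λ_C = 1 - -0.3584
Δλ/λ_C = 1.3584

This means the shift is 1.3584 × λ_C = 3.2958 pm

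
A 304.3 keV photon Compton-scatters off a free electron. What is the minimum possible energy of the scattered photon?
138.8863 keV (at θ = 180°)

The scattered photon has minimum energy when its wavelength is maximum, i.e., when the Compton shift Δλ = λ_C(1 − cos θ) is maximum. This occurs at θ = 180° (backscattering), giving Δλ_max = 2λ_C = 4.8526 pm.

Initial wavelength: λ₀ = hc/E₀ = 4.0744 pm
Maximum final wavelength: λ'_max = λ₀ + 2λ_C = 4.0744 + 4.8526 = 8.9270 pm
Minimum final energy: E'_min = hc/λ'_max = 138.8863 keV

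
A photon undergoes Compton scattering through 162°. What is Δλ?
4.7339 pm

Using the Compton scattering formula:
Δλ = λ_C(1 - cos θ)

where λ_C = h/(m_e·c) ≈ 2.4263 pm is the Compton wavelength of an electron.

For θ = 162°:
cos(162°) = -0.9511
1 - cos(162°) = 1.9511

Δλ = 2.4263 × 1.9511
Δλ = 4.7339 pm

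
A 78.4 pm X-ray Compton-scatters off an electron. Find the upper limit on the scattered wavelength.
83.2526 pm (at θ = 180°)

The Compton shift is Δλ = λ_C(1 − cos θ).

Since cos θ ranges from −1 to 1, the factor (1 − cos θ) ranges from 0 to 2; the maximum shift occurs at θ = 180° (backscattering):
Δλ_max = 2λ_C = 2 × 2.4263 pm = 4.8526 pm

Maximum scattered wavelength:
λ'_max = λ₀ + Δλ_max = 78.4 + 4.8526 = 83.2526 pm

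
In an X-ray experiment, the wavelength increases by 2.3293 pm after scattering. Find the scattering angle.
87.71°

From the Compton formula Δλ = λ_C(1 - cos θ), we can solve for θ:

cos θ = 1 - Δλ/λ_C

Given:
- Δλ = 2.3293 pm
- λ_C = h/(m_e·c) ≈ 2.42631024 pm

cos θ = 1 - 2.3293/2.42631024
cos θ = 1 - 0.960017
cos θ = 0.039983

θ = arccos(0.039983)
θ = 87.71°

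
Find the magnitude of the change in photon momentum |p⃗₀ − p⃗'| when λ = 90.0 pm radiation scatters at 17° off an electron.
2.1752e-24 kg·m/s

Photon momentum magnitude is p = h/λ.

Initial momentum:
p₀ = h/λ = 6.6261e-34/9.0000e-11 = 7.3623e-24 kg·m/s

After scattering:
λ' = λ + Δλ = 90.0 + 0.1060 = 90.1060 pm
p' = h/λ' = 6.6261e-34/9.0106e-11 = 7.3536e-24 kg·m/s

Momentum is a vector; the scattered photon's direction makes angle θ = 17° with the incident direction. The magnitude of the vector change Δp⃗ = p⃗₀ − p⃗' is found from the law of cosines:
|Δp⃗|² = p₀² + p'² − 2p₀p'cos θ
|Δp⃗|² = (7.3623e-24)² + (7.3536e-24)² − 2·7.3623e-24·7.3536e-24·cos(17°)
|Δp⃗| = 2.1752e-24 kg·m/s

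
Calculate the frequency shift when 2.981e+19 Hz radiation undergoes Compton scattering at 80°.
4.955e+18 Hz (decrease)

Convert frequency to wavelength (c = 299792458 m/s):
λ₀ = c/f₀ = 299792458/2.981e+19 = 1.0056775e-11 m = 10.0568 pm

Calculate Compton shift:
Δλ = λ_C(1 - cos(80°)) = 2.0050 pm

Final wavelength:
λ' = λ₀ + Δλ = 10.0568 + 2.0050 = 12.0618 pm

Final frequency:
f' = c/λ' = 299792458/1.2061761e-11 = 2.4854784e+19 Hz

Frequency shift (decrease):
Δf = f₀ - f' = 2.981e+19 - 2.4854784e+19 = 4.955e+18 Hz

(Intermediate values are shown rounded; full precision is carried through to the final answer.)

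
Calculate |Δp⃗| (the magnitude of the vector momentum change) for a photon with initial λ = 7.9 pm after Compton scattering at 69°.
8.7933e-23 kg·m/s

Photon momentum magnitude is p = h/λ.

Initial momentum:
p₀ = h/λ = 6.6261e-34/7.9000e-12 = 8.3874e-23 kg·m/s

After scattering:
λ' = λ + Δλ = 7.9 + 1.5568 = 9.4568 pm
p' = h/λ' = 6.6261e-34/9.4568e-12 = 7.0067e-23 kg·m/s

Momentum is a vector; the scattered photon's direction makes angle θ = 69° with the incident direction. The magnitude of the vector change Δp⃗ = p⃗₀ − p⃗' is found from the law of cosines:
|Δp⃗|² = p₀² + p'² − 2p₀p'cos θ
|Δp⃗|² = (8.3874e-23)² + (7.0067e-23)² − 2·8.3874e-23·7.0067e-23·cos(69°)
|Δp⃗| = 8.7933e-23 kg·m/s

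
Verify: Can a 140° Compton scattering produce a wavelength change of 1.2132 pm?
No, inconsistent

Calculate the expected shift for θ = 140°:

Δλ_expected = λ_C(1 - cos(140°))
Δλ_expected = 2.4263 × (1 - cos(140°))
Δλ_expected = 2.4263 × 1.7660
Δλ_expected = 4.2850 pm

Given shift: 1.2132 pm
Expected shift: 4.2850 pm
Difference: 3.0718 pm

The values do not match. The given shift corresponds to θ ≈ 60.0°, not 140°.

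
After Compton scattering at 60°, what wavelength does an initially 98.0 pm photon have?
99.2132 pm

Using the Compton formula: λ' = λ + λ_C(1 − cos θ)

For θ = 60°, cos θ = 1/2 (exact) = 0.5000, so:
1 − cos 60° = 1 − (1/2) = 0.5000

Δλ = λ_C × 0.5000 = 2.4263 × 0.5000 = 1.2132 pm

λ' = 98.0 + 1.2132 = 99.2132 pm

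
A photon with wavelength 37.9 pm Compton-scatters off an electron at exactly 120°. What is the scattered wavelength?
41.5395 pm

Using the Compton formula: λ' = λ + λ_C(1 − cos θ)

For θ = 120°, cos θ = -1/2 (exact) = -0.5000, so:
1 − cos 120° = 1 − (-1/2) = 1.5000

Δλ = λ_C × 1.5000 = 2.4263 × 1.5000 = 3.6395 pm

λ' = 37.9 + 3.6395 = 41.5395 pm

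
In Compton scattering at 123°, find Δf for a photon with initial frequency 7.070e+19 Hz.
3.317e+19 Hz (decrease)

Convert frequency to wavelength (c = 299792458 m/s):
λ₀ = c/f₀ = 299792458/7.070e+19 = 4.2403459e-12 m = 4.2403 pm

Calculate Compton shift:
Δλ = λ_C(1 - cos(123°)) = 3.7478 pm

Final wavelength:
λ' = λ₀ + Δλ = 4.2403 + 3.7478 = 7.9881 pm

Final frequency:
f' = c/λ' = 299792458/7.9881194e-12 = 3.7529792e+19 Hz

Frequency shift (decrease):
Δf = f₀ - f' = 7.070e+19 - 3.7529792e+19 = 3.317e+19 Hz

(Intermediate values are shown rounded; full precision is carried through to the final answer.)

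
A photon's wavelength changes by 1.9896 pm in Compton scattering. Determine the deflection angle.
79.63°

From the Compton formula Δλ = λ_C(1 - cos θ), we can solve for θ:

cos θ = 1 - Δλ/λ_C

Given:
- Δλ = 1.9896 pm
- λ_C = h/(m_e·c) ≈ 2.42631024 pm

cos θ = 1 - 1.9896/2.42631024
cos θ = 1 - 0.820011
cos θ = 0.179989

θ = arccos(0.179989)
θ = 79.63°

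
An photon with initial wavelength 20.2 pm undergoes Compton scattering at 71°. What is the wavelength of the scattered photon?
21.8364 pm

Using the Compton scattering formula:
λ' = λ + Δλ = λ + λ_C(1 - cos θ)

Given:
- Initial wavelength λ = 20.2 pm
- Scattering angle θ = 71°
- Compton wavelength λ_C ≈ 2.4263 pm

Calculate the shift:
Δλ = 2.4263 × (1 - cos(71°))
Δλ = 2.4263 × 0.6744
Δλ = 1.6364 pm

Final wavelength:
λ' = 20.2 + 1.6364 = 21.8364 pm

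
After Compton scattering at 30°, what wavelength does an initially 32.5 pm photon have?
32.8251 pm

Using the Compton formula: λ' = λ + λ_C(1 − cos θ)

For θ = 30°, cos θ = √3/2 (exact) ≈ 0.8660, so:
1 − cos 30° = 1 − (√3/2) ≈ 0.1340

Δλ = λ_C × 0.1340 = 2.4263 × 0.1340 = 0.3251 pm

λ' = 32.5 + 0.3251 = 32.8251 pm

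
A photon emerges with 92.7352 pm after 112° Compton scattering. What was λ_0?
89.4000 pm

From λ' = λ + Δλ, we have λ = λ' - Δλ

First calculate the Compton shift:
Δλ = λ_C(1 - cos θ)
Δλ = 2.4263 × (1 - cos(112°))
Δλ = 2.4263 × 1.3746
Δλ = 3.3352 pm

Initial wavelength:
λ = λ' - Δλ
λ = 92.7352 - 3.3352
λ = 89.4000 pm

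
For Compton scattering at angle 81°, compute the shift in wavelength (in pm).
2.0468 pm

Using the Compton scattering formula:
Δλ = λ_C(1 - cos θ)

where λ_C = h/(m_e·c) ≈ 2.4263 pm is the Compton wavelength of an electron.

For θ = 81°:
cos(81°) = 0.1564
1 - cos(81°) = 0.8436

Δλ = 2.4263 × 0.8436
Δλ = 2.0468 pm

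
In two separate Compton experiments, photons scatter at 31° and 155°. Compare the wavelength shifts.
155° produces the larger shift by a factor of 13.346

Calculate both shifts using Δλ = λ_C(1 - cos θ):

For θ₁ = 31°:
Δλ₁ = 2.4263 × (1 - cos(31°))
Δλ₁ = 2.4263 × 0.1428
Δλ₁ = 0.3466 pm

For θ₂ = 155°:
Δλ₂ = 2.4263 × (1 - cos(155°))
Δλ₂ = 2.4263 × 1.9063
Δλ₂ = 4.6253 pm

The 155° angle produces the larger shift.
Ratio: 4.6253/0.3466 = 13.346

(Intermediate values are shown rounded; full precision is carried through to the final answer.)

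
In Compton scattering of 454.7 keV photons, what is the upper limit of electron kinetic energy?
291.1183 keV

Maximum energy transfer occurs at θ = 180° (backscattering).

Initial photon: E₀ = 454.7 keV → λ₀ = 2.7267 pm

Maximum Compton shift (at 180°):
Δλ_max = 2λ_C = 2 × 2.4263 = 4.8526 pm

Final wavelength:
λ' = 2.7267 + 4.8526 = 7.5793 pm

Minimum photon energy (maximum energy to electron):
E'_min = hc/λ' = 163.5817 keV

Maximum electron kinetic energy:
K_max = E₀ - E'_min = 454.7000 - 163.5817 = 291.1183 keV

(Intermediate values are shown rounded; full precision is carried through to the final answer.)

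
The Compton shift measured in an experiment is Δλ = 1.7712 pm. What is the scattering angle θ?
74.34°

From the Compton formula Δλ = λ_C(1 - cos θ), we can solve for θ:

cos θ = 1 - Δλ/λ_C

Given:
- Δλ = 1.7712 pm
- λ_C = h/(m_e·c) ≈ 2.42631024 pm

cos θ = 1 - 1.7712/2.42631024
cos θ = 1 - 0.729997
cos θ = 0.270003

θ = arccos(0.270003)
θ = 74.34°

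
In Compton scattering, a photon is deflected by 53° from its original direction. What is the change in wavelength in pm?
0.9661 pm

Using the Compton scattering formula:
Δλ = λ_C(1 - cos θ)

where λ_C = h/(m_e·c) ≈ 2.4263 pm is the Compton wavelength of an electron.

For θ = 53°:
cos(53°) = 0.6018
1 - cos(53°) = 0.3982

Δλ = 2.4263 × 0.3982
Δλ = 0.9661 pm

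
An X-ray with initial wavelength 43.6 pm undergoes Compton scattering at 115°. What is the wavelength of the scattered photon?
47.0517 pm

Using the Compton scattering formula:
λ' = λ + Δλ = λ + λ_C(1 - cos θ)

Given:
- Initial wavelength λ = 43.6 pm
- Scattering angle θ = 115°
- Compton wavelength λ_C ≈ 2.4263 pm

Calculate the shift:
Δλ = 2.4263 × (1 - cos(115°))
Δλ = 2.4263 × 1.4226
Δλ = 3.4517 pm

Final wavelength:
λ' = 43.6 + 3.4517 = 47.0517 pm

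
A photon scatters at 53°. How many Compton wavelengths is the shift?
0.3982 λ_C

The Compton shift formula is:
Δλ = λ_C(1 - cos θ)

Dividing both sides by λ_C:
Δλ/λ_C = 1 - cos θ

For θ = 53°:
Δλ/λ_C = 1 - cos(53°)
Δλ/λ_C = 1 - 0.6018
Δλ/λ_C = 0.3982

This means the shift is 0.3982 × λ_C = 0.9661 pm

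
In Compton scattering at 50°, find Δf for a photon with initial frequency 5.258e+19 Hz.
6.938e+18 Hz (decrease)

Convert frequency to wavelength (c = 299792458 m/s):
λ₀ = c/f₀ = 299792458/5.258e+19 = 5.7016443e-12 m = 5.7016 pm

Calculate Compton shift:
Δλ = λ_C(1 - cos(50°)) = 0.8667 pm

Final wavelength:
λ' = λ₀ + Δλ = 5.7016 + 0.8667 = 6.5684 pm

Final frequency:
f' = c/λ' = 299792458/6.5683524e-12 = 4.5641957e+19 Hz

Frequency shift (decrease):
Δf = f₀ - f' = 5.258e+19 - 4.5641957e+19 = 6.938e+18 Hz

(Intermediate values are shown rounded; full precision is carried through to the final answer.)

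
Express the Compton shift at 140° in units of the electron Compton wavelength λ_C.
1.7660 λ_C

The Compton shift formula is:
Δλ = λ_C(1 - cos θ)

Dividing both sides by λ_C:
Δλ/λ_C = 1 - cos θ

For θ = 140°:
Δλ/λ_C = 1 - cos(140°)
Δλ/λ_C = 1 - -0.7660
Δλ/λ_C = 1.7660

This means the shift is 1.7660 × λ_C = 4.2850 pm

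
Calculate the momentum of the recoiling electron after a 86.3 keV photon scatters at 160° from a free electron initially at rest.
7.9658e-23 kg·m/s

The electron is initially at rest, so by conservation of momentum:
p⃗_e = p⃗₀ − p⃗'  (incident photon momentum minus scattered photon momentum)

Photon momentum magnitudes (p = h/λ = E/c):
λ₀ = hc/E₀ = 14.3667 pm → p₀ = h/λ₀ = 4.6121e-23 kg·m/s
Δλ = λ_C(1 − cos 160°) = 4.7063 pm
λ' = 19.0729 pm → p' = h/λ' = 3.4741e-23 kg·m/s

The scattered photon makes angle θ = 160° with the incident direction, so by the law of cosines:
|p⃗_e|² = p₀² + p'² − 2p₀p'cos θ
|p⃗_e|² = (4.6121e-23)² + (3.4741e-23)² − 2·4.6121e-23·3.4741e-23·cos(160°)
|p⃗_e| = 7.9658e-23 kg·m/s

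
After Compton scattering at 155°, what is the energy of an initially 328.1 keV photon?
147.5274 keV

First convert energy to wavelength:
λ = hc/E, with hc ≈ 1239.842 keV·pm (i.e. 1239.842 eV·nm)

For E = 328.1 keV = 328100 eV:
λ = 1239.842 keV·pm / 328.1 keV
λ = 3.7789 pm

Calculate the Compton shift:
Δλ = λ_C(1 - cos(155°)) = 2.4263 × 1.9063
Δλ = 4.6253 pm

Final wavelength:
λ' = 3.7789 + 4.6253 = 8.4041 pm

Final energy:
E' = hc/λ' = 1239.842 / 8.4041 = 147.5274 keV

(Intermediate values are shown rounded; full precision is carried through to the final answer.)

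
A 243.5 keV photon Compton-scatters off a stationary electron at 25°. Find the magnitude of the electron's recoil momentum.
5.5395e-23 kg·m/s

The electron is initially at rest, so by conservation of momentum:
p⃗_e = p⃗₀ − p⃗'  (incident photon momentum minus scattered photon momentum)

Photon momentum magnitudes (p = h/λ = E/c):
λ₀ = hc/E₀ = 5.0918 pm → p₀ = h/λ₀ = 1.3013e-22 kg·m/s
Δλ = λ_C(1 − cos 25°) = 0.2273 pm
λ' = 5.3191 pm → p' = h/λ' = 1.2457e-22 kg·m/s

The scattered photon makes angle θ = 25° with the incident direction, so by the law of cosines:
|p⃗_e|² = p₀² + p'² − 2p₀p'cos θ
|p⃗_e|² = (1.3013e-22)² + (1.2457e-22)² − 2·1.3013e-22·1.2457e-22·cos(25°)
|p⃗_e| = 5.5395e-23 kg·m/s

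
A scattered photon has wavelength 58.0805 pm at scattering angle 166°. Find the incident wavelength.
53.3000 pm

From λ' = λ + Δλ, we have λ = λ' - Δλ

First calculate the Compton shift:
Δλ = λ_C(1 - cos θ)
Δλ = 2.4263 × (1 - cos(166°))
Δλ = 2.4263 × 1.9703
Δλ = 4.7805 pm

Initial wavelength:
λ = λ' - Δλ
λ = 58.0805 - 4.7805
λ = 53.3000 pm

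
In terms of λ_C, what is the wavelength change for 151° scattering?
1.8746 λ_C

The Compton shift formula is:
Δλ = λ_C(1 - cos θ)

Dividing both sides by λ_C:
Δλ/λ_C = 1 - cos θ

For θ = 151°:
Δλ/λ_C = 1 - cos(151°)
Δλ/λ_C = 1 - -0.8746
Δλ/λ_C = 1.8746

This means the shift is 1.8746 × λ_C = 4.5484 pm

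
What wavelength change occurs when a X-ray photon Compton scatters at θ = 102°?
2.9308 pm

Using the Compton scattering formula:
Δλ = λ_C(1 - cos θ)

where λ_C = h/(m_e·c) ≈ 2.4263 pm is the Compton wavelength of an electron.

For θ = 102°:
cos(102°) = -0.2079
1 - cos(102°) = 1.2079

Δλ = 2.4263 × 1.2079
Δλ = 2.9308 pm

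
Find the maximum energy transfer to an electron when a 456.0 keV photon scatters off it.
292.2504 keV

Maximum energy transfer occurs at θ = 180° (backscattering).

Initial photon: E₀ = 456.0 keV → λ₀ = 2.7190 pm

Maximum Compton shift (at 180°):
Δλ_max = 2λ_C = 2 × 2.4263 = 4.8526 pm

Final wavelength:
λ' = 2.7190 + 4.8526 = 7.5716 pm

Minimum photon energy (maximum energy to electron):
E'_min = hc/λ' = 163.7496 keV

Maximum electron kinetic energy:
K_max = E₀ - E'_min = 456.0000 - 163.7496 = 292.2504 keV

(Intermediate values are shown rounded; full precision is carried through to the final answer.)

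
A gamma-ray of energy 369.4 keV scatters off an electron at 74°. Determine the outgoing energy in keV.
242.4457 keV

First convert energy to wavelength:
λ = hc/E, with hc ≈ 1239.842 keV·pm (i.e. 1239.842 eV·nm)

For E = 369.4 keV = 369400 eV:
λ = 1239.842 keV·pm / 369.4 keV
λ = 3.3564 pm

Calculate the Compton shift:
Δλ = λ_C(1 - cos(74°)) = 2.4263 × 0.7244
Δλ = 1.7575 pm

Final wavelength:
λ' = 3.3564 + 1.7575 = 5.1139 pm

Final energy:
E' = hc/λ' = 1239.842 / 5.1139 = 242.4457 keV

(Intermediate values are shown rounded; full precision is carried through to the final answer.)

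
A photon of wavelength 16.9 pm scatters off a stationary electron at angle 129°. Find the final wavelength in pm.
20.8532 pm

Using the Compton scattering formula:
λ' = λ + Δλ = λ + λ_C(1 - cos θ)

Given:
- Initial wavelength λ = 16.9 pm
- Scattering angle θ = 129°
- Compton wavelength λ_C ≈ 2.4263 pm

Calculate the shift:
Δλ = 2.4263 × (1 - cos(129°))
Δλ = 2.4263 × 1.6293
Δλ = 3.9532 pm

Final wavelength:
λ' = 16.9 + 3.9532 = 20.8532 pm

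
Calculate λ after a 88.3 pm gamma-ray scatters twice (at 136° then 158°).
97.1476 pm

Apply Compton shift twice:

First scattering at θ₁ = 136°:
Δλ₁ = λ_C(1 - cos(136°))
Δλ₁ = 2.4263 × 1.7193
Δλ₁ = 4.1717 pm

After first scattering:
λ₁ = 88.3 + 4.1717 = 92.4717 pm

Second scattering at θ₂ = 158°:
Δλ₂ = λ_C(1 - cos(158°))
Δλ₂ = 2.4263 × 1.9272
Δλ₂ = 4.6759 pm

Final wavelength:
λ₂ = 92.4717 + 4.6759 = 97.1476 pm

Total shift: Δλ_total = 4.1717 + 4.6759 = 8.8476 pm

(Intermediate values are shown rounded; full precision is carried through to the final answer.)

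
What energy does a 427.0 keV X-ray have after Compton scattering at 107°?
205.2954 keV

First convert energy to wavelength:
λ = hc/E, with hc ≈ 1239.842 keV·pm (i.e. 1239.842 eV·nm)

For E = 427.0 keV = 427000 eV:
λ = 1239.842 keV·pm / 427.0 keV
λ = 2.9036 pm

Calculate the Compton shift:
Δλ = λ_C(1 - cos(107°)) = 2.4263 × 1.2924
Δλ = 3.1357 pm

Final wavelength:
λ' = 2.9036 + 3.1357 = 6.0393 pm

Final energy:
E' = hc/λ' = 1239.842 / 6.0393 = 205.2954 keV

(Intermediate values are shown rounded; full precision is carried through to the final answer.)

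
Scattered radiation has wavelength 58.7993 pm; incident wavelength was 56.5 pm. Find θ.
87.00°

First find the wavelength shift:
Δλ = λ' - λ = 58.7993 - 56.5 = 2.2993 pm

Using Δλ = λ_C(1 - cos θ), with λ_C = h/(m_e·c) ≈ 2.42631024 pm:
cos θ = 1 - Δλ/λ_C
cos θ = 1 - 2.2993/2.42631024
cos θ = 0.052347

θ = arccos(0.052347)
θ = 87.00°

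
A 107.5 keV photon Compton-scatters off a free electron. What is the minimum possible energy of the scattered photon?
75.6646 keV (at θ = 180°)

The scattered photon has minimum energy when its wavelength is maximum, i.e., when the Compton shift Δλ = λ_C(1 − cos θ) is maximum. This occurs at θ = 180° (backscattering), giving Δλ_max = 2λ_C = 4.8526 pm.

Initial wavelength: λ₀ = hc/E₀ = 11.5334 pm
Maximum final wavelength: λ'_max = λ₀ + 2λ_C = 11.5334 + 4.8526 = 16.3860 pm
Minimum final energy: E'_min = hc/λ'_max = 75.6646 keV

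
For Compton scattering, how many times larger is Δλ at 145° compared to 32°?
145° produces the larger shift by a factor of 11.972

Calculate both shifts using Δλ = λ_C(1 - cos θ):

For θ₁ = 32°:
Δλ₁ = 2.4263 × (1 - cos(32°))
Δλ₁ = 2.4263 × 0.1520
Δλ₁ = 0.3687 pm

For θ₂ = 145°:
Δλ₂ = 2.4263 × (1 - cos(145°))
Δλ₂ = 2.4263 × 1.8192
Δλ₂ = 4.4138 pm

The 145° angle produces the larger shift.
Ratio: 4.4138/0.3687 = 11.972

(Intermediate values are shown rounded; full precision is carried through to the final answer.)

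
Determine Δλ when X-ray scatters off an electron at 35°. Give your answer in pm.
0.4388 pm

Using the Compton scattering formula:
Δλ = λ_C(1 - cos θ)

where λ_C = h/(m_e·c) ≈ 2.4263 pm is the Compton wavelength of an electron.

For θ = 35°:
cos(35°) = 0.8192
1 - cos(35°) = 0.1808

Δλ = 2.4263 × 0.1808
Δλ = 0.4388 pm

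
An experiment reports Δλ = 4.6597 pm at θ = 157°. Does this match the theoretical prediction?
Yes, consistent

Calculate the expected shift for θ = 157°:

Δλ_expected = λ_C(1 - cos(157°))
Δλ_expected = 2.4263 × (1 - cos(157°))
Δλ_expected = 2.4263 × 1.9205
Δλ_expected = 4.6597 pm

Given shift: 4.6597 pm
Expected shift: 4.6597 pm
Difference: 0.0000 pm

The values match. This is consistent with Compton scattering at the stated angle.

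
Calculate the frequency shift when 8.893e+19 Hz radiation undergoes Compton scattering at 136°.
4.918e+19 Hz (decrease)

Convert frequency to wavelength (c = 299792458 m/s):
λ₀ = c/f₀ = 299792458/8.893e+19 = 3.3711060e-12 m = 3.3711 pm

Calculate Compton shift:
Δλ = λ_C(1 - cos(136°)) = 4.1717 pm

Final wavelength:
λ' = λ₀ + Δλ = 3.3711 + 4.1717 = 7.5428 pm

Final frequency:
f' = c/λ' = 299792458/7.5427578e-12 = 3.9745736e+19 Hz

Frequency shift (decrease):
Δf = f₀ - f' = 8.893e+19 - 3.9745736e+19 = 4.918e+19 Hz

(Intermediate values are shown rounded; full precision is carried through to the final answer.)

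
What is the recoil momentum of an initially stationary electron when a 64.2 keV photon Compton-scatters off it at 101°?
4.9585e-23 kg·m/s

The electron is initially at rest, so by conservation of momentum:
p⃗_e = p⃗₀ − p⃗'  (incident photon momentum minus scattered photon momentum)

Photon momentum magnitudes (p = h/λ = E/c):
λ₀ = hc/E₀ = 19.3122 pm → p₀ = h/λ₀ = 3.4310e-23 kg·m/s
Δλ = λ_C(1 − cos 101°) = 2.8893 pm
λ' = 22.2015 pm → p' = h/λ' = 2.9845e-23 kg·m/s

The scattered photon makes angle θ = 101° with the incident direction, so by the law of cosines:
|p⃗_e|² = p₀² + p'² − 2p₀p'cos θ
|p⃗_e|² = (3.4310e-23)² + (2.9845e-23)² − 2·3.4310e-23·2.9845e-23·cos(101°)
|p⃗_e| = 4.9585e-23 kg·m/s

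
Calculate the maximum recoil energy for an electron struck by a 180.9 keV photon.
74.9882 keV

Maximum energy transfer occurs at θ = 180° (backscattering).

Initial photon: E₀ = 180.9 keV → λ₀ = 6.8537 pm

Maximum Compton shift (at 180°):
Δλ_max = 2λ_C = 2 × 2.4263 = 4.8526 pm

Final wavelength:
λ' = 6.8537 + 4.8526 = 11.7064 pm

Minimum photon energy (maximum energy to electron):
E'_min = hc/λ' = 105.9118 keV

Maximum electron kinetic energy:
K_max = E₀ - E'_min = 180.9000 - 105.9118 = 74.9882 keV

(Intermediate values are shown rounded; full precision is carried through to the final answer.)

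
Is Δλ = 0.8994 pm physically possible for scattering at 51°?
Yes, consistent

Calculate the expected shift for θ = 51°:

Δλ_expected = λ_C(1 - cos(51°))
Δλ_expected = 2.4263 × (1 - cos(51°))
Δλ_expected = 2.4263 × 0.3707
Δλ_expected = 0.8994 pm

Given shift: 0.8994 pm
Expected shift: 0.8994 pm
Difference: 0.0000 pm

The values match. This is consistent with Compton scattering at the stated angle.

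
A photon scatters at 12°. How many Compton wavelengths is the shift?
0.0219 λ_C

The Compton shift formula is:
Δλ = λ_C(1 - cos θ)

Dividing both sides by λ_C:
Δλ/λ_C = 1 - cos θ

For θ = 12°:
Δλ/λ_C = 1 - cos(12°)
Δλ/λ_C = 1 - 0.9781
Δλ/λ_C = 0.0219

This means the shift is 0.0219 × λ_C = 0.0530 pm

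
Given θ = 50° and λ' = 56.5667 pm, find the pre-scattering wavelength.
55.7000 pm

From λ' = λ + Δλ, we have λ = λ' - Δλ

First calculate the Compton shift:
Δλ = λ_C(1 - cos θ)
Δλ = 2.4263 × (1 - cos(50°))
Δλ = 2.4263 × 0.3572
Δλ = 0.8667 pm

Initial wavelength:
λ = λ' - Δλ
λ = 56.5667 - 0.8667
λ = 55.7000 pm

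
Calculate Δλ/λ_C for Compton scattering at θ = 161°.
1.9455 λ_C

The Compton shift formula is:
Δλ = λ_C(1 - cos θ)

Dividing both sides by λ_C:
Δλ/λ_C = 1 - cos θ

For θ = 161°:
Δλ/λ_C = 1 - cos(161°)
Δλ/λ_C = 1 - -0.9455
Δλ/λ_C = 1.9455

This means the shift is 1.9455 × λ_C = 4.7204 pm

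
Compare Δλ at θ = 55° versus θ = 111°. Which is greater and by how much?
111° produces the larger shift by a factor of 3.185

Calculate both shifts using Δλ = λ_C(1 - cos θ):

For θ₁ = 55°:
Δλ₁ = 2.4263 × (1 - cos(55°))
Δλ₁ = 2.4263 × 0.4264
Δλ₁ = 1.0346 pm

For θ₂ = 111°:
Δλ₂ = 2.4263 × (1 - cos(111°))
Δλ₂ = 2.4263 × 1.3584
Δλ₂ = 3.2958 pm

The 111° angle produces the larger shift.
Ratio: 3.2958/1.0346 = 3.185

(Intermediate values are shown rounded; full precision is carried through to the final answer.)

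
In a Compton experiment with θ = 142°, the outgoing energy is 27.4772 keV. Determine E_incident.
30.4000 keV

Convert final energy to wavelength (hc ≈ 1239.842 keV·pm):
λ' = hc/E' = 1239.842 / 27.4772 = 45.1226 pm

Calculate the Compton shift:
Δλ = λ_C(1 - cos(142°))
Δλ = 2.4263 × (1 - cos(142°))
Δλ = 4.3383 pm

Initial wavelength:
λ = λ' - Δλ = 45.1226 - 4.3383 = 40.7843 pm

Initial energy:
E = hc/λ = 1239.842 / 40.7843 = 30.4000 keV

(Intermediate values are shown rounded; full precision is carried through to the final answer.)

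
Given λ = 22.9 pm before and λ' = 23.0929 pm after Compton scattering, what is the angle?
23.00°

First find the wavelength shift:
Δλ = λ' - λ = 23.0929 - 22.9 = 0.1929 pm

Using Δλ = λ_C(1 - cos θ), with λ_C = h/(m_e·c) ≈ 2.42631024 pm:
cos θ = 1 - Δλ/λ_C
cos θ = 1 - 0.1929/2.42631024
cos θ = 0.920497

θ = arccos(0.920497)
θ = 23.00°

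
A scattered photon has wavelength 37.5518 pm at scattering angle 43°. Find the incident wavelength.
36.9000 pm

From λ' = λ + Δλ, we have λ = λ' - Δλ

First calculate the Compton shift:
Δλ = λ_C(1 - cos θ)
Δλ = 2.4263 × (1 - cos(43°))
Δλ = 2.4263 × 0.2686
Δλ = 0.6518 pm

Initial wavelength:
λ = λ' - Δλ
λ = 37.5518 - 0.6518
λ = 36.9000 pm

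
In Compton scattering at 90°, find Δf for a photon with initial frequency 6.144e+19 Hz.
2.040e+19 Hz (decrease)

Convert frequency to wavelength (c = 299792458 m/s):
λ₀ = c/f₀ = 299792458/6.144e+19 = 4.8794345e-12 m = 4.8794 pm

Calculate Compton shift:
Δλ = λ_C(1 - cos(90°)) = 2.4263 pm

Final wavelength:
λ' = λ₀ + Δλ = 4.8794 + 2.4263 = 7.3057 pm

Final frequency:
f' = c/λ' = 299792458/7.3057448e-12 = 4.1035167e+19 Hz

Frequency shift (decrease):
Δf = f₀ - f' = 6.144e+19 - 4.1035167e+19 = 2.040e+19 Hz

(Intermediate values are shown rounded; full precision is carried through to the final answer.)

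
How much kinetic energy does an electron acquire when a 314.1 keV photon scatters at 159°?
170.5790 keV

By energy conservation: K_e = E_initial - E_final

First find the scattered photon energy:
Initial wavelength: λ = hc/E = 3.9473 pm
Compton shift: Δλ = λ_C(1 - cos(159°)) = 4.6915 pm
Final wavelength: λ' = 3.9473 + 4.6915 = 8.6388 pm
Final photon energy: E' = hc/λ' = 143.5210 keV

Electron kinetic energy:
K_e = E - E' = 314.1000 - 143.5210 = 170.5790 keV

(Intermediate values are shown rounded; full precision is carried through to the final answer.)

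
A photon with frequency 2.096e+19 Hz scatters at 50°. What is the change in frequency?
1.198e+18 Hz (decrease)

Convert frequency to wavelength (c = 299792458 m/s):
λ₀ = c/f₀ = 299792458/2.096e+19 = 1.4303075e-11 m = 14.3031 pm

Calculate Compton shift:
Δλ = λ_C(1 - cos(50°)) = 0.8667 pm

Final wavelength:
λ' = λ₀ + Δλ = 14.3031 + 0.8667 = 15.1698 pm

Final frequency:
f' = c/λ' = 299792458/1.5169783e-11 = 1.9762475e+19 Hz

Frequency shift (decrease):
Δf = f₀ - f' = 2.096e+19 - 1.9762475e+19 = 1.198e+18 Hz

(Intermediate values are shown rounded; full precision is carried through to the final answer.)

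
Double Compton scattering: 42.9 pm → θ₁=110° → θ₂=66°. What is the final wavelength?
47.5956 pm

Apply Compton shift twice:

First scattering at θ₁ = 110°:
Δλ₁ = λ_C(1 - cos(110°))
Δλ₁ = 2.4263 × 1.3420
Δλ₁ = 3.2562 pm

After first scattering:
λ₁ = 42.9 + 3.2562 = 46.1562 pm

Second scattering at θ₂ = 66°:
Δλ₂ = λ_C(1 - cos(66°))
Δλ₂ = 2.4263 × 0.5933
Δλ₂ = 1.4394 pm

Final wavelength:
λ₂ = 46.1562 + 1.4394 = 47.5956 pm

Total shift: Δλ_total = 3.2562 + 1.4394 = 4.6956 pm

(Intermediate values are shown rounded; full precision is carried through to the final answer.)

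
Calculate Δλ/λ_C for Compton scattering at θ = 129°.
1.6293 λ_C

The Compton shift formula is:
Δλ = λ_C(1 - cos θ)

Dividing both sides by λ_C:
Δλ/λ_C = 1 - cos θ

For θ = 129°:
Δλ/λ_C = 1 - cos(129°)
Δλ/λ_C = 1 - -0.6293
Δλ/λ_C = 1.6293

This means the shift is 1.6293 × λ_C = 3.9532 pm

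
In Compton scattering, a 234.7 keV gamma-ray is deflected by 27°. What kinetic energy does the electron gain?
11.1890 keV

By energy conservation: K_e = E_initial - E_final

First find the scattered photon energy:
Initial wavelength: λ = hc/E = 5.2827 pm
Compton shift: Δλ = λ_C(1 - cos(27°)) = 0.2645 pm
Final wavelength: λ' = 5.2827 + 0.2645 = 5.5471 pm
Final photon energy: E' = hc/λ' = 223.5110 keV

Electron kinetic energy:
K_e = E - E' = 234.7000 - 223.5110 = 11.1890 keV

(Intermediate values are shown rounded; full precision is carried through to the final answer.)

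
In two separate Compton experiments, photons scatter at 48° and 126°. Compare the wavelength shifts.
126° produces the larger shift by a factor of 4.799

Calculate both shifts using Δλ = λ_C(1 - cos θ):

For θ₁ = 48°:
Δλ₁ = 2.4263 × (1 - cos(48°))
Δλ₁ = 2.4263 × 0.3309
Δλ₁ = 0.8028 pm

For θ₂ = 126°:
Δλ₂ = 2.4263 × (1 - cos(126°))
Δλ₂ = 2.4263 × 1.5878
Δλ₂ = 3.8525 pm

The 126° angle produces the larger shift.
Ratio: 3.8525/0.8028 = 4.799

(Intermediate values are shown rounded; full precision is carried through to the final answer.)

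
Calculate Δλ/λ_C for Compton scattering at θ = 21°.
0.0664 λ_C

The Compton shift formula is:
Δλ = λ_C(1 - cos θ)

Dividing both sides by λ_C:
Δλ/λ_C = 1 - cos θ

For θ = 21°:
Δλ/λ_C = 1 - cos(21°)
Δλ/λ_C = 1 - 0.9336
Δλ/λ_C = 0.0664

This means the shift is 0.0664 × λ_C = 0.1612 pm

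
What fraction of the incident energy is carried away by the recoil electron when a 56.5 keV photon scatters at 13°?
0.0028 (or 0.28%)

Calculate initial and final photon energies:

Initial: E₀ = 56.5 keV → λ₀ = 21.9441 pm
Compton shift: Δλ = 0.0622 pm
Final wavelength: λ' = 22.0063 pm
Final energy: E' = 56.3403 keV

Fractional energy loss:
(E₀ - E')/E₀ = (56.5000 - 56.3403)/56.5000
= 0.1597/56.5000
= 0.0028
= 0.28%

(Intermediate values are shown rounded; full precision is carried through to the final answer.)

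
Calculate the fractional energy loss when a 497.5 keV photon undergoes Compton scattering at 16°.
0.0363 (or 3.63%)

Calculate initial and final photon energies:

Initial: E₀ = 497.5 keV → λ₀ = 2.4921 pm
Compton shift: Δλ = 0.0940 pm
Final wavelength: λ' = 2.5861 pm
Final energy: E' = 479.4187 keV

Fractional energy loss:
(E₀ - E')/E₀ = (497.5000 - 479.4187)/497.5000
= 18.0813/497.5000
= 0.0363
= 3.63%

(Intermediate values are shown rounded; full precision is carried through to the final answer.)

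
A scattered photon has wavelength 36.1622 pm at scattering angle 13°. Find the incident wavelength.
36.1000 pm

From λ' = λ + Δλ, we have λ = λ' - Δλ

First calculate the Compton shift:
Δλ = λ_C(1 - cos θ)
Δλ = 2.4263 × (1 - cos(13°))
Δλ = 2.4263 × 0.0256
Δλ = 0.0622 pm

Initial wavelength:
λ = λ' - Δλ
λ = 36.1622 - 0.0622
λ = 36.1000 pm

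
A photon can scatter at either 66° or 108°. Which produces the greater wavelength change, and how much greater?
108° produces the larger shift by a factor of 2.206

Calculate both shifts using Δλ = λ_C(1 - cos θ):

For θ₁ = 66°:
Δλ₁ = 2.4263 × (1 - cos(66°))
Δλ₁ = 2.4263 × 0.5933
Δλ₁ = 1.4394 pm

For θ₂ = 108°:
Δλ₂ = 2.4263 × (1 - cos(108°))
Δλ₂ = 2.4263 × 1.3090
Δλ₂ = 3.1761 pm

The 108° angle produces the larger shift.
Ratio: 3.1761/1.4394 = 2.206

(Intermediate values are shown rounded; full precision is carried through to the final answer.)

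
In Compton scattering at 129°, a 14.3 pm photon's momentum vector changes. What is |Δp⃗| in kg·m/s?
7.4712e-23 kg·m/s

Photon momentum magnitude is p = h/λ.

Initial momentum:
p₀ = h/λ = 6.6261e-34/1.4300e-11 = 4.6336e-23 kg·m/s

After scattering:
λ' = λ + Δλ = 14.3 + 3.9532 = 18.2532 pm
p' = h/λ' = 6.6261e-34/1.8253e-11 = 3.6301e-23 kg·m/s

Momentum is a vector; the scattered photon's direction makes angle θ = 129° with the incident direction. The magnitude of the vector change Δp⃗ = p⃗₀ − p⃗' is found from the law of cosines:
|Δp⃗|² = p₀² + p'² − 2p₀p'cos θ
|Δp⃗|² = (4.6336e-23)² + (3.6301e-23)² − 2·4.6336e-23·3.6301e-23·cos(129°)
|Δp⃗| = 7.4712e-23 kg·m/s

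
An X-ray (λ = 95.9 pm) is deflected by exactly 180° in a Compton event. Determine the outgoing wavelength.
100.7526 pm

Using the Compton formula: λ' = λ + λ_C(1 − cos θ)

For θ = 180°, cos θ = -1 (exact) = -1.0000, so:
1 − cos 180° = 1 − (-1) = 2.0000

Δλ = λ_C × 2.0000 = 2.4263 × 2.0000 = 4.8526 pm

λ' = 95.9 + 4.8526 = 100.7526 pm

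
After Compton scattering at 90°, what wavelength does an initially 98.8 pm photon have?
101.2263 pm

Using the Compton formula: λ' = λ + λ_C(1 − cos θ)

For θ = 90°, cos θ = 0 (exact) = 0.0000, so:
1 − cos 90° = 1 − (0) = 1.0000

Δλ = λ_C × 1.0000 = 2.4263 × 1.0000 = 2.4263 pm

λ' = 98.8 + 2.4263 = 101.2263 pm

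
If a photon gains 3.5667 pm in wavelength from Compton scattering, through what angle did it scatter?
118.03°

From the Compton formula Δλ = λ_C(1 - cos θ), we can solve for θ:

cos θ = 1 - Δλ/λ_C

Given:
- Δλ = 3.5667 pm
- λ_C = h/(m_e·c) ≈ 2.42631024 pm

cos θ = 1 - 3.5667/2.42631024
cos θ = 1 - 1.470010
cos θ = -0.470010

θ = arccos(-0.470010)
θ = 118.03°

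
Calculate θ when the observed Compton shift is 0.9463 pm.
52.41°

From the Compton formula Δλ = λ_C(1 - cos θ), we can solve for θ:

cos θ = 1 - Δλ/λ_C

Given:
- Δλ = 0.9463 pm
- λ_C = h/(m_e·c) ≈ 2.42631024 pm

cos θ = 1 - 0.9463/2.42631024
cos θ = 1 - 0.390016
cos θ = 0.609984

θ = arccos(0.609984)
θ = 52.41°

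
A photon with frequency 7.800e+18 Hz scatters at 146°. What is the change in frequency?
8.074e+17 Hz (decrease)

Convert frequency to wavelength (c = 299792458 m/s):
λ₀ = c/f₀ = 299792458/7.800e+18 = 3.8434931e-11 m = 38.4349 pm

Calculate Compton shift:
Δλ = λ_C(1 - cos(146°)) = 4.4378 pm

Final wavelength:
λ' = λ₀ + Δλ = 38.4349 + 4.4378 = 42.8727 pm

Final frequency:
f' = c/λ' = 299792458/4.2872743e-11 = 6.9926120e+18 Hz

Frequency shift (decrease):
Δf = f₀ - f' = 7.800e+18 - 6.9926120e+18 = 8.074e+17 Hz

(Intermediate values are shown rounded; full precision is carried through to the final answer.)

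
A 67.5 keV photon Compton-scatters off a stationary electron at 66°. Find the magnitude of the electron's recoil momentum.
3.7931e-23 kg·m/s

The electron is initially at rest, so by conservation of momentum:
p⃗_e = p⃗₀ − p⃗'  (incident photon momentum minus scattered photon momentum)

Photon momentum magnitudes (p = h/λ = E/c):
λ₀ = hc/E₀ = 18.3680 pm → p₀ = h/λ₀ = 3.6074e-23 kg·m/s
Δλ = λ_C(1 − cos 66°) = 1.4394 pm
λ' = 19.8075 pm → p' = h/λ' = 3.3452e-23 kg·m/s

The scattered photon makes angle θ = 66° with the incident direction, so by the law of cosines:
|p⃗_e|² = p₀² + p'² − 2p₀p'cos θ
|p⃗_e|² = (3.6074e-23)² + (3.3452e-23)² − 2·3.6074e-23·3.3452e-23·cos(66°)
|p⃗_e| = 3.7931e-23 kg·m/s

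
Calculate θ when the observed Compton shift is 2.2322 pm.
85.41°

From the Compton formula Δλ = λ_C(1 - cos θ), we can solve for θ:

cos θ = 1 - Δλ/λ_C

Given:
- Δλ = 2.2322 pm
- λ_C = h/(m_e·c) ≈ 2.42631024 pm

cos θ = 1 - 2.2322/2.42631024
cos θ = 1 - 0.919998
cos θ = 0.080002

θ = arccos(0.080002)
θ = 85.41°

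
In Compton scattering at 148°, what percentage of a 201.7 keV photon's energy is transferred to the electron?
0.4218 (or 42.18%)

Calculate initial and final photon energies:

Initial: E₀ = 201.7 keV → λ₀ = 6.1470 pm
Compton shift: Δλ = 4.4839 pm
Final wavelength: λ' = 10.6309 pm
Final energy: E' = 116.6263 keV

Fractional energy loss:
(E₀ - E')/E₀ = (201.7000 - 116.6263)/201.7000
= 85.0737/201.7000
= 0.4218
= 42.18%

(Intermediate values are shown rounded; full precision is carried through to the final answer.)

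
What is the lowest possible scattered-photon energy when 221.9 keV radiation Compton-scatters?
118.7587 keV (at θ = 180°)

The scattered photon has minimum energy when its wavelength is maximum, i.e., when the Compton shift Δλ = λ_C(1 − cos θ) is maximum. This occurs at θ = 180° (backscattering), giving Δλ_max = 2λ_C = 4.8526 pm.

Initial wavelength: λ₀ = hc/E₀ = 5.5874 pm
Maximum final wavelength: λ'_max = λ₀ + 2λ_C = 5.5874 + 4.8526 = 10.4400 pm
Minimum final energy: E'_min = hc/λ'_max = 118.7587 keV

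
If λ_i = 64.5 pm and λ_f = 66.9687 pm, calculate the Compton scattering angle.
91.00°

First find the wavelength shift:
Δλ = λ' - λ = 66.9687 - 64.5 = 2.4687 pm

Using Δλ = λ_C(1 - cos θ), with λ_C = h/(m_e·c) ≈ 2.42631024 pm:
cos θ = 1 - Δλ/λ_C
cos θ = 1 - 2.4687/2.42631024
cos θ = -0.017471

θ = arccos(-0.017471)
θ = 91.00°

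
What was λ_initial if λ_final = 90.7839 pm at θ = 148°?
86.3000 pm

From λ' = λ + Δλ, we have λ = λ' - Δλ

First calculate the Compton shift:
Δλ = λ_C(1 - cos θ)
Δλ = 2.4263 × (1 - cos(148°))
Δλ = 2.4263 × 1.8480
Δλ = 4.4839 pm

Initial wavelength:
λ = λ' - Δλ
λ = 90.7839 - 4.4839
λ = 86.3000 pm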